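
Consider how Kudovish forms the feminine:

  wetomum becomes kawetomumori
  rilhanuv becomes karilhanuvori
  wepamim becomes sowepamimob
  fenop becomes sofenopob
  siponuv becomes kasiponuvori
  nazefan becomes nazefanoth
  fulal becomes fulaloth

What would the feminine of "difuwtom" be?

sodifuwtomob

wetomum and wepamim both end in -m yet inflect differently (kawetomumori, sowepamimob), so the final letter is not what conditions the rule; the last vowel is.
"difuwtom" has last vowel 'o'. The one such stem in the data (fenop → sofenopob) adds so- … -ob around the stem, so the same rule applies.
The other patterns: stems whose last vowel is 'u' add ka- … -ori around the stem; stems whose last vowel is 'a' add -oth.
So difuwtom → sodifuwtomob.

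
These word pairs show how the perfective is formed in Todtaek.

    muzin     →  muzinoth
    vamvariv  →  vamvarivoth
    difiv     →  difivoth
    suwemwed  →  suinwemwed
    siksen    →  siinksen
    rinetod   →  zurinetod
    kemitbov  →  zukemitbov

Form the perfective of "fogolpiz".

muzin and siksen both end in -n yet inflect differently (muzinoth, siinksen), so the final letter is not what conditions the rule; the last vowel is.
"fogolpiz" has last vowel 'i'. The stems whose last vowel is 'i' (muzin → muzinoth, vamvariv → vamvarivoth, difiv → difivoth) add -oth.
The other patterns: stems whose last vowel is 'e' insert -in- after the first vowel; stems whose last vowel is 'o' add the prefix zu-.
So fogolpiz → fogolpizoth.

fogolpizoth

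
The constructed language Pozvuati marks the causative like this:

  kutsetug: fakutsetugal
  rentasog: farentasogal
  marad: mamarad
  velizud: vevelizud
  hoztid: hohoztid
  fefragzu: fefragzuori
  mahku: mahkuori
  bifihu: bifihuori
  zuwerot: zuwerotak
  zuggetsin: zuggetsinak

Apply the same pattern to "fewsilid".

kutsetug and velizud both have last vowel 'u' yet inflect differently (fakutsetugal, vevelizud), so the last vowel is not what conditions the rule; the final letter is.
"fewsilid" ends in -d. The stems ending in -d (marad → mamarad, velizud → vevelizud, hoztid → hohoztid) repeat the first consonant+vowel as a prefix.
So fewsilid → fefewsilid.

fefewsilid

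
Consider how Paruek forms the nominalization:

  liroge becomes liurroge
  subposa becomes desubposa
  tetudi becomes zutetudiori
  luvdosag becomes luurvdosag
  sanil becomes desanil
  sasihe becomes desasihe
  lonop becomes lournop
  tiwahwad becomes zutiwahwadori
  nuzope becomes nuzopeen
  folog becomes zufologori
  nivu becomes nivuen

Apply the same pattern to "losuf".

loursuf

liroge and sasihe both end in -e yet inflect differently (liurroge, desasihe), so the final letter is not what conditions the rule; the first letter is.
"losuf" begins with l-. The stems beginning with l- (luvdosag → luurvdosag, liroge → liurroge, lonop → lournop) insert -ur- after the first vowel.
So losuf → loursuf.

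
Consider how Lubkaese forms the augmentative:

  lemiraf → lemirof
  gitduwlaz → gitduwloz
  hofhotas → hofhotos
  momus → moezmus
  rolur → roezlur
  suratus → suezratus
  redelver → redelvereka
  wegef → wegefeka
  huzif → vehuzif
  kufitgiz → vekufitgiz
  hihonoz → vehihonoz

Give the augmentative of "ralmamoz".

veralmamoz

"ralmamoz" has last vowel 'o'. The one such stem in the data (hihonoz → vehihonoz) adds the prefix ve-, so the same rule applies.
The other patterns: stems whose last vowel is 'a' change the last vowel to 'o'; stems whose last vowel is 'u' insert -ez- after the first vowel; stems whose last vowel is 'e' add -eka.
So ralmamoz → veralmamoz.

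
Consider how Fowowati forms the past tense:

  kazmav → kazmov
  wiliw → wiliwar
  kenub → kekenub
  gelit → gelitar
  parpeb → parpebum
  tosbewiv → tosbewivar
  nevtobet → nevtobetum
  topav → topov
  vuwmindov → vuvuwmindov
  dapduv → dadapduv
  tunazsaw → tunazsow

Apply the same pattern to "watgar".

tosbewiv and vuwmindov both end in -v yet inflect differently (tosbewivar, vuvuwmindov), so the final letter is not what conditions the rule; the last vowel is.
"watgar" has last vowel 'a'. The stems whose last vowel is 'a' (tunazsaw → tunazsow, topav → topov, kazmav → kazmov) change the last vowel to 'o'.
So watgar → watgor.

watgor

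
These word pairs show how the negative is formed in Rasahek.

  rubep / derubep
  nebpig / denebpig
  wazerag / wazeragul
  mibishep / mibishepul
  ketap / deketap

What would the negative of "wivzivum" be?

"wivzivum" has 3 vowels. The stems with 3 vowels (wazerag → wazeragul, mibishep → mibishepul) add -ul.
The other pattern: stems with 2 vowels add the prefix de-.
So wivzivum → wivzivumul.

wivzivumul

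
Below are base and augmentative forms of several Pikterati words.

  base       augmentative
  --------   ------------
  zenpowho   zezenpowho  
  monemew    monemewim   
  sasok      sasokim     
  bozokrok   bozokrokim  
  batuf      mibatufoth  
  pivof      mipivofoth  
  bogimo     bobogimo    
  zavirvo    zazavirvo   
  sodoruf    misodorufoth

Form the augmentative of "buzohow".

buzohowim

bogimo and pivof both have last vowel 'o' yet inflect differently (bobogimo, mipivofoth), so the last vowel is not what conditions the rule; the final letter is.
"buzohow" ends in -w. The one such stem in the data (monemew → monemewim) adds -im, so the same rule applies.
So buzohow → buzohowim.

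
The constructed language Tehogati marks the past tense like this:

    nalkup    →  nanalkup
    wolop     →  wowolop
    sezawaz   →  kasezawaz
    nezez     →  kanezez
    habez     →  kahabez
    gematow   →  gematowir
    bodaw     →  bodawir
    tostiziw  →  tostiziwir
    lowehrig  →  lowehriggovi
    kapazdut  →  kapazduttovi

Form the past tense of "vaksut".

wolop and gematow both have last vowel 'o' yet inflect differently (wowolop, gematowir), so the last vowel is not what conditions the rule; the final letter is.
"vaksut" ends in -t. The one such stem in the data (kapazdut → kapazduttovi) doubles the final consonant and adds -ovi (as does lowehrig), so the same rule applies.
The other patterns: stems ending in -p repeat the first consonant+vowel as a prefix; stems ending in -z add the prefix ka-; stems ending in -w add -ir.
So vaksut → vaksuttovi.

vaksuttovi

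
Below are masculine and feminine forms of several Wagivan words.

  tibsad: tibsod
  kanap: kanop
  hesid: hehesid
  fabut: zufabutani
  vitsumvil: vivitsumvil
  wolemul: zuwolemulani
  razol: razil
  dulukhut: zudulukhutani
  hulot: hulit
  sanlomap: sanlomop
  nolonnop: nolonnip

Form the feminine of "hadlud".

zuhadludani

"hadlud" has last vowel 'u'. The stems whose last vowel is 'u' (dulukhut → zudulukhutani, wolemul → zuwolemulani, fabut → zufabutani) add zu- … -ani around the stem.
So hadlud → zuhadludani.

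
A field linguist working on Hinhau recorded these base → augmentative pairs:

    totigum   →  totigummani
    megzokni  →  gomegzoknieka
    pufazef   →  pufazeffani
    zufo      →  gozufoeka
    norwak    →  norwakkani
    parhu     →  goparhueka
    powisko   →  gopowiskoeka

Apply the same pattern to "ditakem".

"ditakem" ends in a consonant. The stems ending in a consonant (pufazef → pufazeffani, norwak → norwakkani, totigum → totigummani) double the final consonant and add -ani.
So ditakem → ditakemmani.

ditakemmani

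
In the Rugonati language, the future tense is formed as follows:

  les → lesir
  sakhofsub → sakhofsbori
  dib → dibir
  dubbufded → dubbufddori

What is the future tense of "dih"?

dihir

dib and sakhofsub both end in -b yet inflect differently (dibir, sakhofsbori), so the final letter is not what conditions the rule; the number of vowels is.
"dih" has 1 vowel. The stems with 1 vowel (les → lesir, dib → dibir) add -ir.
So dih → dihir.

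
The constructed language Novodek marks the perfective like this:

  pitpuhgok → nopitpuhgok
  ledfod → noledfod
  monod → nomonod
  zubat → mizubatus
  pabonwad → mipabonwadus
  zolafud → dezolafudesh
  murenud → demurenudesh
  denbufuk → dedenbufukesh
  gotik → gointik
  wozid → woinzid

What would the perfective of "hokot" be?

nohokot

ledfod and pabonwad both end in -d yet inflect differently (noledfod, mipabonwadus), so the final letter is not what conditions the rule; the last vowel is.
"hokot" has last vowel 'o'. The stems whose last vowel is 'o' (pitpuhgok → nopitpuhgok, ledfod → noledfod, monod → nomonod) add the prefix no-.
The other patterns: stems whose last vowel is 'a' add mi- … -us around the stem; stems whose last vowel is 'u' add de- … -esh around the stem; stems whose last vowel is 'i' insert -in- after the first vowel.
So hokot → nohokot.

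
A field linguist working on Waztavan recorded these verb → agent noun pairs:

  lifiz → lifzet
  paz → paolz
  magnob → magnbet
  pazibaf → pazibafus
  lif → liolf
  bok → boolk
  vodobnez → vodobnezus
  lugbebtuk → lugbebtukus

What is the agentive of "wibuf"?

paz and lifiz both end in -z yet inflect differently (paolz, lifzet), so the final letter is not what conditions the rule; the number of vowels is.
"wibuf" has 2 vowels. The stems with 2 vowels (lifiz → lifzet, magnob → magnbet) delete the last vowel and add -et.
So wibuf → wibfet.

wibfet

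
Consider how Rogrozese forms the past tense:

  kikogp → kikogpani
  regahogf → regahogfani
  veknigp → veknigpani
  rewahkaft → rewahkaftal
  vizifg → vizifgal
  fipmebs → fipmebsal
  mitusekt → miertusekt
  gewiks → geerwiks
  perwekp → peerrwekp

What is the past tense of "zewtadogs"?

zewtadogsani

rewahkaft and mitusekt both end in -t yet inflect differently (rewahkaftal, miertusekt), so the final letter is not what conditions the rule; the second-to-last letter is.
"zewtadogs" has second-to-last letter 'g'. The stems whose second-to-last letter is 'g' (kikogp → kikogpani, regahogf → regahogfani, veknigp → veknigpani) add -ani.
So zewtadogs → zewtadogsani.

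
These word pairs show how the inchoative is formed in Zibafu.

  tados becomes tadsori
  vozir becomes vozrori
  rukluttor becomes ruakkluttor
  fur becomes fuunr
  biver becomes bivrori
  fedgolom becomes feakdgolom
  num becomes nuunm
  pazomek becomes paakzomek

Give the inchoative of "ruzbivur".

fur and biver both end in -r yet inflect differently (fuunr, bivrori), so the final letter is not what conditions the rule; the number of vowels is.
"ruzbivur" has 3 vowels. The stems with 3 vowels (fedgolom → feakdgolom, rukluttor → ruakkluttor, pazomek → paakzomek) insert -ak- after the first vowel.
So ruzbivur → ruakzbivur.

ruakzbivur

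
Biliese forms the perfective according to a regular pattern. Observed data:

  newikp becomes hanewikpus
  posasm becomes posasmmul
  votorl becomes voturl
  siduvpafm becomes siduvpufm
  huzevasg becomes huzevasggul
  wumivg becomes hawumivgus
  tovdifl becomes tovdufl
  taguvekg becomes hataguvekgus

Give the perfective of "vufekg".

posasm and siduvpafm both end in -m yet inflect differently (posasmmul, siduvpufm), so the final letter is not what conditions the rule; the second-to-last letter is.
"vufekg" has second-to-last letter 'k'. The stems whose second-to-last letter is 'k' (newikp → hanewikpus, taguvekg → hataguvekgus) add ha- … -us around the stem.
So vufekg → havufekgus.

havufekgus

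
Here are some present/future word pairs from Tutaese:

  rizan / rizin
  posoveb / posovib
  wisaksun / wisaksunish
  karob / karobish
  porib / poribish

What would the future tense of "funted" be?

funtid

posoveb and porib both end in -b yet inflect differently (posovib, poribish), so the final letter is not what conditions the rule; the last vowel is.
"funted" has last vowel 'e'. The one such stem in the data (posoveb → posovib) changes the last vowel to 'i' (as does rizan), so the same rule applies.
The other pattern: stems whose last vowel is 'i', 'o' or 'u' add -ish.
So funted → funtid.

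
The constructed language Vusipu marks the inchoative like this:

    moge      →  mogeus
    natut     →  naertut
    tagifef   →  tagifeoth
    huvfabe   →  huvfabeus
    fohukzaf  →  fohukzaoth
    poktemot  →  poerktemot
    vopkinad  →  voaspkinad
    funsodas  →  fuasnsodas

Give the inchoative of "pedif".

pedioth

huvfabe and tagifef both have last vowel 'e' yet inflect differently (huvfabeus, tagifeoth), so the last vowel is not what conditions the rule; the final letter is.
"pedif" ends in -f. The stems ending in -f (tagifef → tagifeoth, fohukzaf → fohukzaoth) drop the final letter and add -oth.
The other patterns: stems ending in -e add -us; stems ending in -t insert -er- after the first vowel; stems ending in -d or -s insert -as- after the first vowel.
So pedif → pedioth.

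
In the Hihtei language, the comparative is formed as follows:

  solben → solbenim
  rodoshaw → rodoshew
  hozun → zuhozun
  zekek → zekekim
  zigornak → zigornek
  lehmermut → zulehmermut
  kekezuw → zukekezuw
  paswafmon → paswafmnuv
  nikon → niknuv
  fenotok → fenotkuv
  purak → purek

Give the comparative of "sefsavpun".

solben and hozun both end in -n yet inflect differently (solbenim, zuhozun), so the final letter is not what conditions the rule; the last vowel is.
"sefsavpun" has last vowel 'u'. The stems whose last vowel is 'u' (hozun → zuhozun, kekezuw → zukekezuw, lehmermut → zulehmermut) add the prefix zu-.
The other patterns: stems whose last vowel is 'e' add -im; stems whose last vowel is 'a' change the last vowel to 'e'; stems whose last vowel is 'o' delete the last vowel and add -uv.
So sefsavpun → zusefsavpun.

zusefsavpun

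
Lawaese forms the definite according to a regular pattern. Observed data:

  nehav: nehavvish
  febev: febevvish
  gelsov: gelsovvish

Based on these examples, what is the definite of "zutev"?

Every pair shown (nehav → nehavvish, febev → febevvish, gelsov → gelsovvish) follows the same rule: double the final consonant and add -ish.
So zutev → zutevvish.

zutevvish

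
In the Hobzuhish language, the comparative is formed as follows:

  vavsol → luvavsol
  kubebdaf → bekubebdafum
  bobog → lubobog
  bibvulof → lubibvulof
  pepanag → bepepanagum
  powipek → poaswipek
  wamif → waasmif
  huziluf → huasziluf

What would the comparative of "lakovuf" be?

bibvulof and kubebdaf both end in -f yet inflect differently (lubibvulof, bekubebdafum), so the final letter is not what conditions the rule; the last vowel is.
"lakovuf" has last vowel 'u'. The one such stem in the data (huziluf → huasziluf) inserts -as- after the first vowel (as do powipek, wamif), so the same rule applies.
So lakovuf → laaskovuf.

laaskovuf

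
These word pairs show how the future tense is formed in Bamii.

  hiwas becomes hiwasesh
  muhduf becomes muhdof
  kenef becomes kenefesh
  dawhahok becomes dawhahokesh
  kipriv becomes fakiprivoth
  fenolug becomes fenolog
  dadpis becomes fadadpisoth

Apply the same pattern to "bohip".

fabohipoth

muhduf and kenef both end in -f yet inflect differently (muhdof, kenefesh), so the final letter is not what conditions the rule; the last vowel is.
"bohip" has last vowel 'i'. The stems whose last vowel is 'i' (kipriv → fakiprivoth, dadpis → fadadpisoth) add fa- … -oth around the stem.
The other patterns: stems whose last vowel is 'u' change the last vowel to 'o'; stems whose last vowel is 'a', 'e' or 'o' add -esh.
So bohip → fabohipoth.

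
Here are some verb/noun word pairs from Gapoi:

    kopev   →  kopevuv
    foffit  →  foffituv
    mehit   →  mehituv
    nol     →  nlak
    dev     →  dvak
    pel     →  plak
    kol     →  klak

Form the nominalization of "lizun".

"lizun" has 2 vowels. The stems with 2 vowels (kopev → kopevuv, foffit → foffituv, mehit → mehituv) add -uv.
The other pattern: stems with 1 vowel delete the last vowel and add -ak.
So lizun → lizunuv.

lizunuv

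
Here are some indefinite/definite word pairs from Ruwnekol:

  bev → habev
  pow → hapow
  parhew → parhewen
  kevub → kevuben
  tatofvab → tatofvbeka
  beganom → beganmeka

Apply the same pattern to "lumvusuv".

pow and parhew both end in -w yet inflect differently (hapow, parhewen), so the final letter is not what conditions the rule; the number of vowels is.
"lumvusuv" has 3 vowels. The stems with 3 vowels (tatofvab → tatofvbeka, beganom → beganmeka) delete the last vowel and add -eka.
So lumvusuv → lumvusveka.

lumvusveka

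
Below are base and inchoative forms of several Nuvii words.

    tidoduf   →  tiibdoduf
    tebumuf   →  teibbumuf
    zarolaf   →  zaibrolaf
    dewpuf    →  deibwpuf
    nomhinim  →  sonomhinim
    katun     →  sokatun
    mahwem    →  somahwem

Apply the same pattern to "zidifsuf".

ziibdifsuf

"zidifsuf" ends in -f. The stems ending in -f (tidoduf → tiibdoduf, tebumuf → teibbumuf, zarolaf → zaibrolaf) insert -ib- after the first vowel.
The other pattern: stems ending in -m or -n add the prefix so-.
So zidifsuf → ziibdifsuf.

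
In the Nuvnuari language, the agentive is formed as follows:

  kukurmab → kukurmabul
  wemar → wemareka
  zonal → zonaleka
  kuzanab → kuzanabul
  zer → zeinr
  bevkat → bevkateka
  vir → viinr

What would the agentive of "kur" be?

kuinr

vir and wemar both end in -r yet inflect differently (viinr, wemareka), so the final letter is not what conditions the rule; the number of vowels is.
"kur" has 1 vowel. The stems with 1 vowel (vir → viinr, zer → zeinr) insert -in- after the first vowel.
So kur → kuinr.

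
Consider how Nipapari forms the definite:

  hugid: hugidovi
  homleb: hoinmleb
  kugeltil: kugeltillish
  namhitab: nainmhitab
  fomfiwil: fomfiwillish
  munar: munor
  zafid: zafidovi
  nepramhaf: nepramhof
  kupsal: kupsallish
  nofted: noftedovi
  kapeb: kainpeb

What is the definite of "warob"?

hugid and fomfiwil both have last vowel 'i' yet inflect differently (hugidovi, fomfiwillish), so the last vowel is not what conditions the rule; the final letter is.
"warob" ends in -b. The stems ending in -b (kapeb → kainpeb, homleb → hoinmleb, namhitab → nainmhitab) insert -in- after the first vowel.
The other patterns: stems ending in -d add -ovi; stems ending in -l double the final consonant and add -ish; stems ending in -f or -r change the last vowel to 'o'.
So warob → wainrob.

wainrob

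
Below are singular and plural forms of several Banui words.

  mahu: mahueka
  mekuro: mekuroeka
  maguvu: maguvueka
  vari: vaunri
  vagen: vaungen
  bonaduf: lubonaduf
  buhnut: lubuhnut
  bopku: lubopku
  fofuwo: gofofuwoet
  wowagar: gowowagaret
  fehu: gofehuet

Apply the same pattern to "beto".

lubeto

mahu and bopku both end in -u yet inflect differently (mahueka, lubopku), so the final letter is not what conditions the rule; the first letter is.
"beto" begins with b-. The stems beginning with b- (bonaduf → lubonaduf, buhnut → lubuhnut, bopku → lubopku) add the prefix lu-.
The other patterns: stems beginning with m- add -eka; stems beginning with v- insert -un- after the first vowel; stems beginning with f- or w- add go- … -et around the stem.
So beto → lubeto.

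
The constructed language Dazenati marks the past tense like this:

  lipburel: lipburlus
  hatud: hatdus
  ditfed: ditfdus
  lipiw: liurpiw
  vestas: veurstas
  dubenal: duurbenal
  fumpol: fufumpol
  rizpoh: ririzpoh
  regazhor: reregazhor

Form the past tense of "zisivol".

zizisivol

lipburel and dubenal both end in -l yet inflect differently (lipburlus, duurbenal), so the final letter is not what conditions the rule; the last vowel is.
"zisivol" has last vowel 'o'. The stems whose last vowel is 'o' (fumpol → fufumpol, rizpoh → ririzpoh, regazhor → reregazhor) repeat the first consonant+vowel as a prefix.
So zisivol → zizisivol.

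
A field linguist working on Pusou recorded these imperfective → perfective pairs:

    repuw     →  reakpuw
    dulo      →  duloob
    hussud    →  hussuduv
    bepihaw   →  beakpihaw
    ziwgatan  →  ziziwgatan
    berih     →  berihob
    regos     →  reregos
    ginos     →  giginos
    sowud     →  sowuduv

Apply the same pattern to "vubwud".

vubwuduv

"vubwud" ends in -d. The stems ending in -d (sowud → sowuduv, hussud → hussuduv) add -uv.
The other patterns: stems ending in -w insert -ak- after the first vowel; stems ending in -h or -o add -ob; stems ending in -n or -s repeat the first consonant+vowel as a prefix.
So vubwud → vubwuduv.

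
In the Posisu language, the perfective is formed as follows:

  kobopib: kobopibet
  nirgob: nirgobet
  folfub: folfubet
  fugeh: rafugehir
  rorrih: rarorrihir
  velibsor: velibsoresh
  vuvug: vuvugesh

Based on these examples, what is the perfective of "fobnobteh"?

"fobnobteh" ends in -h. The stems ending in -h (fugeh → rafugehir, rorrih → rarorrihir) add ra- … -ir around the stem.
So fobnobteh → rafobnobtehir.

rafobnobtehir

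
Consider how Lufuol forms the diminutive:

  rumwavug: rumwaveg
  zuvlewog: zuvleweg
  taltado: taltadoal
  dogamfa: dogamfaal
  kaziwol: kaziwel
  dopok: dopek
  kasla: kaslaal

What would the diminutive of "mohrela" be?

mohrelaal

taltado and dopok both have last vowel 'o' yet inflect differently (taltadoal, dopek), so the last vowel is not what conditions the rule; whether the stem ends in a vowel or a consonant is.
"mohrela" ends in a vowel. The stems ending in a vowel (dogamfa → dogamfaal, kasla → kaslaal, taltado → taltadoal) add -al.
So mohrela → mohrelaal.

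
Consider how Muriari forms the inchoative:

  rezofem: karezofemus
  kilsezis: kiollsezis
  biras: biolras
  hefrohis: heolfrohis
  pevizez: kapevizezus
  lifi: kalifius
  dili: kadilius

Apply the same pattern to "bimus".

biolmus

"bimus" ends in -s. The stems ending in -s (hefrohis → heolfrohis, kilsezis → kiollsezis, biras → biolras) insert -ol- after the first vowel.
So bimus → biolmus.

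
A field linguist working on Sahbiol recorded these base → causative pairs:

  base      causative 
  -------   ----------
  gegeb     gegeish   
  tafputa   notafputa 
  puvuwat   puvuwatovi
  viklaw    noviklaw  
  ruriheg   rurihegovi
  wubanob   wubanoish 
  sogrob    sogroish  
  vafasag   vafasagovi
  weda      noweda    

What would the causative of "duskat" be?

duskatovi

weda and vafasag both have last vowel 'a' yet inflect differently (noweda, vafasagovi), so the last vowel is not what conditions the rule; the final letter is.
"duskat" ends in -t. The one such stem in the data (puvuwat → puvuwatovi) adds -ovi, so the same rule applies.
The other patterns: stems ending in -a or -w add the prefix no-; stems ending in -b drop the final letter and add -ish.
So duskat → duskatovi.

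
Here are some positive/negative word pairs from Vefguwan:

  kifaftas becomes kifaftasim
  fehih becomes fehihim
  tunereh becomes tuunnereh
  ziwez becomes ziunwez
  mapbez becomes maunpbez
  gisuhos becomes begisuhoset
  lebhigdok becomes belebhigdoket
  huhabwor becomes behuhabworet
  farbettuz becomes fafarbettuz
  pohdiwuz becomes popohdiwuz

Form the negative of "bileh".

"bileh" has last vowel 'e'. The stems whose last vowel is 'e' (tunereh → tuunnereh, ziwez → ziunwez, mapbez → maunpbez) insert -un- after the first vowel.
The other patterns: stems whose last vowel is 'a' or 'i' add -im; stems whose last vowel is 'o' add be- … -et around the stem; stems whose last vowel is 'u' repeat the first consonant+vowel as a prefix.
So bileh → biunleh.

biunleh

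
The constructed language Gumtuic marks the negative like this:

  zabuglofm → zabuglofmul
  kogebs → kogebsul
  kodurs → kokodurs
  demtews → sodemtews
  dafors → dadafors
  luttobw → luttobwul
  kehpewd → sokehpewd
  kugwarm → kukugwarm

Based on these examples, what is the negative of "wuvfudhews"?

sowuvfudhews

demtews and kogebs both end in -s yet inflect differently (sodemtews, kogebsul), so the final letter is not what conditions the rule; the second-to-last letter is.
"wuvfudhews" has second-to-last letter 'w'. The stems whose second-to-last letter is 'w' (demtews → sodemtews, kehpewd → sokehpewd) add the prefix so-.
So wuvfudhews → sowuvfudhews.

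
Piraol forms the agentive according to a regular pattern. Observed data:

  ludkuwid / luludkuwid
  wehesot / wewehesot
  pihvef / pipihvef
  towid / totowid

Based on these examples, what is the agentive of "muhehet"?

Every pair shown (ludkuwid → luludkuwid, wehesot → wewehesot, pihvef → pipihvef, …) follows the same rule: repeat the first consonant+vowel as a prefix.
So muhehet → mumuhehet.

mumuhehet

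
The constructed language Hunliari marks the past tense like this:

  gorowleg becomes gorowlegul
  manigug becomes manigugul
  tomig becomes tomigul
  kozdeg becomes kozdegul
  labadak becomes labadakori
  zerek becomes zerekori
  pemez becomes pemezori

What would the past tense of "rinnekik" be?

gorowleg and zerek both have last vowel 'e' yet inflect differently (gorowlegul, zerekori), so the last vowel is not what conditions the rule; the final letter is.
"rinnekik" ends in -k. The stems ending in -k (labadak → labadakori, zerek → zerekori) add -ori.
So rinnekik → rinnekikori.

rinnekikori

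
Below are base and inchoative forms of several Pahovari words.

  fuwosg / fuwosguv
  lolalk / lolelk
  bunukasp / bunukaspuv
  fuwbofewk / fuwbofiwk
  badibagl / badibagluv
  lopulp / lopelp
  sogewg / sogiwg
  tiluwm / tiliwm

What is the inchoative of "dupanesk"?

sogewg and fuwosg both end in -g yet inflect differently (sogiwg, fuwosguv), so the final letter is not what conditions the rule; the second-to-last letter is.
"dupanesk" has second-to-last letter 's'. The stems whose second-to-last letter is 's' (bunukasp → bunukaspuv, fuwosg → fuwosguv) add -uv.
The other patterns: stems whose second-to-last letter is 'w' change the last vowel to 'i'; stems whose second-to-last letter is 'l' change the last vowel to 'e'.
So dupanesk → dupaneskuv.

dupaneskuv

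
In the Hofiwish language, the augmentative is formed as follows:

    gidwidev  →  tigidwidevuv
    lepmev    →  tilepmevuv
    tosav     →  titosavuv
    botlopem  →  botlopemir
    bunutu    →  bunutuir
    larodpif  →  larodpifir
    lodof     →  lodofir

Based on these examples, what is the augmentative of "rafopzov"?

gidwidev and botlopem both have last vowel 'e' yet inflect differently (tigidwidevuv, botlopemir), so the last vowel is not what conditions the rule; the final letter is.
"rafopzov" ends in -v. The stems ending in -v (gidwidev → tigidwidevuv, lepmev → tilepmevuv, tosav → titosavuv) add ti- … -uv around the stem.
So rafopzov → tirafopzovuv.

tirafopzovuv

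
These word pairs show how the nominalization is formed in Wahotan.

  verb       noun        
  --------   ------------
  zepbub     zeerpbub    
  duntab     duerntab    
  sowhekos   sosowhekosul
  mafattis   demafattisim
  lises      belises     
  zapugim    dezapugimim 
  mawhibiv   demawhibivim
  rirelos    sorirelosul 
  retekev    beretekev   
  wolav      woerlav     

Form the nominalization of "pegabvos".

sopegabvosul

"pegabvos" has last vowel 'o'. The stems whose last vowel is 'o' (rirelos → sorirelosul, sowhekos → sosowhekosul) add so- … -ul around the stem.
So pegabvos → sopegabvosul.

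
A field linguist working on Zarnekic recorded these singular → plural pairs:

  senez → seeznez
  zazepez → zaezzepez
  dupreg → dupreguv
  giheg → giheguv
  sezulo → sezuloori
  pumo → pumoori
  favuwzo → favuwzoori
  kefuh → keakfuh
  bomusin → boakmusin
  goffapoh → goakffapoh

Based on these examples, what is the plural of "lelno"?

senez and dupreg both have last vowel 'e' yet inflect differently (seeznez, dupreguv), so the last vowel is not what conditions the rule; the final letter is.
"lelno" ends in -o. The stems ending in -o (sezulo → sezuloori, pumo → pumoori, favuwzo → favuwzoori) add -ori.
So lelno → lelnoori.

lelnoori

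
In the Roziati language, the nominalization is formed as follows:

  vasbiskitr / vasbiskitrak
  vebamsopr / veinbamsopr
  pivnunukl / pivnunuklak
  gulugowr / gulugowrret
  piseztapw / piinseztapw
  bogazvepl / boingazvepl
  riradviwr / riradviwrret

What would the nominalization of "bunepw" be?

buinnepw

vebamsopr and gulugowr both end in -r yet inflect differently (veinbamsopr, gulugowrret), so the final letter is not what conditions the rule; the second-to-last letter is.
"bunepw" has second-to-last letter 'p'. The stems whose second-to-last letter is 'p' (bogazvepl → boingazvepl, vebamsopr → veinbamsopr, piseztapw → piinseztapw) insert -in- after the first vowel.
So bunepw → buinnepw.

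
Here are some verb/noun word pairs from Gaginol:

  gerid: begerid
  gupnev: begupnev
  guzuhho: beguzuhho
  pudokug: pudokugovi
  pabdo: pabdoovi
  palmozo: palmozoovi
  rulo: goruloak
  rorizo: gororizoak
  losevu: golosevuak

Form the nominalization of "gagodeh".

guzuhho and pabdo both end in -o yet inflect differently (beguzuhho, pabdoovi), so the final letter is not what conditions the rule; the first letter is.
"gagodeh" begins with g-. The stems beginning with g- (gerid → begerid, gupnev → begupnev, guzuhho → beguzuhho) add the prefix be-.
So gagodeh → begagodeh.

begagodeh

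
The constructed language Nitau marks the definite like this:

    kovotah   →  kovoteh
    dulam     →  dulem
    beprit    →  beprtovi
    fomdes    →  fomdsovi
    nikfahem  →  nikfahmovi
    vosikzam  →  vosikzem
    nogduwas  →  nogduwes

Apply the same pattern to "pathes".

pathsovi

vosikzam and nikfahem both end in -m yet inflect differently (vosikzem, nikfahmovi), so the final letter is not what conditions the rule; the last vowel is.
"pathes" has last vowel 'e'. The stems whose last vowel is 'e' (nikfahem → nikfahmovi, fomdes → fomdsovi) delete the last vowel and add -ovi.
So pathes → pathsovi.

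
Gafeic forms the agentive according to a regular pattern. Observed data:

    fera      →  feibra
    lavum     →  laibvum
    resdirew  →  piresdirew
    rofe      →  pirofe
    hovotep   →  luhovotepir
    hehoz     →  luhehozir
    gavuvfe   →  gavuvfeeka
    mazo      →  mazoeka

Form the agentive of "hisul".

luhisulir

rofe and gavuvfe both end in -e yet inflect differently (pirofe, gavuvfeeka), so the final letter is not what conditions the rule; the first letter is.
"hisul" begins with h-. The stems beginning with h- (hovotep → luhovotepir, hehoz → luhehozir) add lu- … -ir around the stem.
So hisul → luhisulir.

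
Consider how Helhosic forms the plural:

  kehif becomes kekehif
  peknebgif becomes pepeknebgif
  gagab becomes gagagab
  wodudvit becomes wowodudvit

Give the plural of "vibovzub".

vivibovzub

Every pair shown (kehif → kekehif, peknebgif → pepeknebgif, gagab → gagagab, …) follows the same rule: repeat the first consonant+vowel as a prefix.
So vibovzub → vivibovzub.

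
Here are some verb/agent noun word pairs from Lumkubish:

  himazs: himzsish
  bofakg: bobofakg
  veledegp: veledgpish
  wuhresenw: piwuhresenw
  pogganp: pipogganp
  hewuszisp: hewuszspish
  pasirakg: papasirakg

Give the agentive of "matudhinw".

pimatudhinw

pogganp and hewuszisp both end in -p yet inflect differently (pipogganp, hewuszspish), so the final letter is not what conditions the rule; the second-to-last letter is.
"matudhinw" has second-to-last letter 'n'. The stems whose second-to-last letter is 'n' (wuhresenw → piwuhresenw, pogganp → pipogganp) add the prefix pi-.
The other patterns: stems whose second-to-last letter is 'k' repeat the first consonant+vowel as a prefix; stems whose second-to-last letter is 'g', 's' or 'z' delete the last vowel and add -ish.
So matudhinw → pimatudhinw.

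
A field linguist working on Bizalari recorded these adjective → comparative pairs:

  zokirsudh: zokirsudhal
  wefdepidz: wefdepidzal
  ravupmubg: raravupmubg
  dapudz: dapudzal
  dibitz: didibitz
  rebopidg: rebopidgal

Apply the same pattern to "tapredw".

"tapredw" has second-to-last letter 'd'. The stems whose second-to-last letter is 'd' (rebopidg → rebopidgal, dapudz → dapudzal, zokirsudh → zokirsudhal) add -al.
So tapredw → tapredwal.

tapredwal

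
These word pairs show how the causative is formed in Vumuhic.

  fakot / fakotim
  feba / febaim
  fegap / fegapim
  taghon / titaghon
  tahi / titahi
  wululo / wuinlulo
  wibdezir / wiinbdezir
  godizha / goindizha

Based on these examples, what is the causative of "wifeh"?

feba and godizha both end in -a yet inflect differently (febaim, goindizha), so the final letter is not what conditions the rule; the first letter is.
"wifeh" begins with w-. The stems beginning with w- (wululo → wuinlulo, wibdezir → wiinbdezir) insert -in- after the first vowel.
So wifeh → wiinfeh.

wiinfeh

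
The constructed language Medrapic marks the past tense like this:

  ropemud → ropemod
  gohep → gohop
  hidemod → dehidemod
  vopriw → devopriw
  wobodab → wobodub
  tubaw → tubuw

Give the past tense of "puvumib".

ropemud and hidemod both end in -d yet inflect differently (ropemod, dehidemod), so the final letter is not what conditions the rule; the last vowel is.
"puvumib" has last vowel 'i'. The one such stem in the data (vopriw → devopriw) adds the prefix de-, so the same rule applies.
So puvumib → depuvumib.

depuvumib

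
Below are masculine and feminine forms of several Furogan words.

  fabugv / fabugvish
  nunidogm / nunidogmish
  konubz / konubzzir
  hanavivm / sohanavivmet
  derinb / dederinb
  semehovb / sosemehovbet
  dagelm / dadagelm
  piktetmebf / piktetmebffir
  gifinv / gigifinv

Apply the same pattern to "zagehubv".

zagehubvvir

hanavivm and nunidogm both end in -m yet inflect differently (sohanavivmet, nunidogmish), so the final letter is not what conditions the rule; the second-to-last letter is.
"zagehubv" has second-to-last letter 'b'. The stems whose second-to-last letter is 'b' (konubz → konubzzir, piktetmebf → piktetmebffir) double the final consonant and add -ir.
So zagehubv → zagehubvvir.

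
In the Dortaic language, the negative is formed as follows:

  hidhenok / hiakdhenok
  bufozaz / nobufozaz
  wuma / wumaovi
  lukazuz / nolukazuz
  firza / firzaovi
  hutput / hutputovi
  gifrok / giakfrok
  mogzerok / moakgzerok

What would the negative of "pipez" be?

nopipez

bufozaz and firza both have last vowel 'a' yet inflect differently (nobufozaz, firzaovi), so the last vowel is not what conditions the rule; the final letter is.
"pipez" ends in -z. The stems ending in -z (lukazuz → nolukazuz, bufozaz → nobufozaz) add the prefix no-.
The other patterns: stems ending in -k insert -ak- after the first vowel; stems ending in -a or -t add -ovi.
So pipez → nopipez.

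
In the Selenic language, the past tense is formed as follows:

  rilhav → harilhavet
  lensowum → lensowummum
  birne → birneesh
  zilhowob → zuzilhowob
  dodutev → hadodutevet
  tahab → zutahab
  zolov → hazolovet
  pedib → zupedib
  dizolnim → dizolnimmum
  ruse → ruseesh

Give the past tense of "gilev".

"gilev" ends in -v. The stems ending in -v (zolov → hazolovet, dodutev → hadodutevet, rilhav → harilhavet) add ha- … -et around the stem.
So gilev → hagilevet.

hagilevet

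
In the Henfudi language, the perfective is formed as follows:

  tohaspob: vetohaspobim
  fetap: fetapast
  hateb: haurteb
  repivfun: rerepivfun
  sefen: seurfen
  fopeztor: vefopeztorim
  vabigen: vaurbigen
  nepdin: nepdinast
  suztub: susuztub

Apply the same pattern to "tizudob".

"tizudob" has last vowel 'o'. The stems whose last vowel is 'o' (fopeztor → vefopeztorim, tohaspob → vetohaspobim) add ve- … -im around the stem.
So tizudob → vetizudobim.

vetizudobim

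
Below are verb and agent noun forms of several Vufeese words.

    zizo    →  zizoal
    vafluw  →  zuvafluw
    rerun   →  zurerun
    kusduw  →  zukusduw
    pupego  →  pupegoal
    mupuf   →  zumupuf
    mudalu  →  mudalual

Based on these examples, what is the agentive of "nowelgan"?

zunowelgan

"nowelgan" ends in a consonant. The stems ending in a consonant (rerun → zurerun, mupuf → zumupuf, vafluw → zuvafluw) add the prefix zu-.
So nowelgan → zunowelgan.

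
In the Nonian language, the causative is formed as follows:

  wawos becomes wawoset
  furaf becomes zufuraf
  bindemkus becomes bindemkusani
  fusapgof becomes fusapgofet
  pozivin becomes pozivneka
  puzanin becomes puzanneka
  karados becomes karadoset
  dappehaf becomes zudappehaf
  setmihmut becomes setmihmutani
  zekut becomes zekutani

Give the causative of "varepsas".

wawos and bindemkus both end in -s yet inflect differently (wawoset, bindemkusani), so the final letter is not what conditions the rule; the last vowel is.
"varepsas" has last vowel 'a'. The stems whose last vowel is 'a' (dappehaf → zudappehaf, furaf → zufuraf) add the prefix zu-.
The other patterns: stems whose last vowel is 'o' add -et; stems whose last vowel is 'u' add -ani; stems whose last vowel is 'i' delete the last vowel and add -eka.
So varepsas → zuvarepsas.

zuvarepsas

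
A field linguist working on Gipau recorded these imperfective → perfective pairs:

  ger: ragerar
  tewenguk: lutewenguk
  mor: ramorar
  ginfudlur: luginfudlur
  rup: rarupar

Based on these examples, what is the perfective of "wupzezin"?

luwupzezin

"wupzezin" has 3 vowels. The stems with 3 vowels (tewenguk → lutewenguk, ginfudlur → luginfudlur) add the prefix lu-.
The other pattern: stems with 1 vowel add ra- … -ar around the stem.
So wupzezin → luwupzezin.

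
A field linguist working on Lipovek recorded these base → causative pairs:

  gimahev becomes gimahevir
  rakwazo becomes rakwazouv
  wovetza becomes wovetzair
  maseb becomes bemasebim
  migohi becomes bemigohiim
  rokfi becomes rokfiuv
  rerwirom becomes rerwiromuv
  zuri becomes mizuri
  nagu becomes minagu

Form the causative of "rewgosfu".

rewgosfuuv

rokfi and migohi both end in -i yet inflect differently (rokfiuv, bemigohiim), so the final letter is not what conditions the rule; the first letter is.
"rewgosfu" begins with r-. The stems beginning with r- (rokfi → rokfiuv, rakwazo → rakwazouv, rerwirom → rerwiromuv) add -uv.
The other patterns: stems beginning with m- add be- … -im around the stem; stems beginning with n- or z- add the prefix mi-; stems beginning with g- or w- add -ir.
So rewgosfu → rewgosfuuv.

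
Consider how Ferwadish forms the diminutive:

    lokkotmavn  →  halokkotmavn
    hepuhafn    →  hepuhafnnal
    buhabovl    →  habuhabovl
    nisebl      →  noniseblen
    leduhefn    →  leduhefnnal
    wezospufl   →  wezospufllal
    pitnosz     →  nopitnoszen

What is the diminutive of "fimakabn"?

lokkotmavn and leduhefn both end in -n yet inflect differently (halokkotmavn, leduhefnnal), so the final letter is not what conditions the rule; the second-to-last letter is.
"fimakabn" has second-to-last letter 'b'. The one such stem in the data (nisebl → noniseblen) adds no- … -en around the stem, so the same rule applies.
The other patterns: stems whose second-to-last letter is 'v' add the prefix ha-; stems whose second-to-last letter is 'f' double the final consonant and add -al.
So fimakabn → nofimakabnen.

nofimakabnen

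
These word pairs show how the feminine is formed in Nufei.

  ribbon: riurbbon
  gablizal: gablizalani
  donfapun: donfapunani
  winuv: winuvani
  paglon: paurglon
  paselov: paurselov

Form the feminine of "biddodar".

"biddodar" has last vowel 'a'. The one such stem in the data (gablizal → gablizalani) adds -ani, so the same rule applies.
So biddodar → biddodarani.

biddodarani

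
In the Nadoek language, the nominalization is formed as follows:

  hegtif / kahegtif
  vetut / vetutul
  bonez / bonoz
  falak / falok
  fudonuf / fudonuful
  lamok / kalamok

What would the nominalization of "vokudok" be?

kavokudok

fudonuf and hegtif both end in -f yet inflect differently (fudonuful, kahegtif), so the final letter is not what conditions the rule; the last vowel is.
"vokudok" has last vowel 'o'. The one such stem in the data (lamok → kalamok) adds the prefix ka-, so the same rule applies.
So vokudok → kavokudok.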